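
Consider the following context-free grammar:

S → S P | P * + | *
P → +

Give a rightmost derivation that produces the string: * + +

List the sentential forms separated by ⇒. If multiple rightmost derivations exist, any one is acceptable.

S ⇒ S P ⇒ S + ⇒ S P + ⇒ S + + ⇒ * + +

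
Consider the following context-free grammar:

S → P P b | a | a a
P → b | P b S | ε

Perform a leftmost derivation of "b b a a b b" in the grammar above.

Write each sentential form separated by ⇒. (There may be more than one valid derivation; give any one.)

S ⇒ P P b ⇒ P b S P b ⇒ b b S P b ⇒ b b a a P b ⇒ b b a a b b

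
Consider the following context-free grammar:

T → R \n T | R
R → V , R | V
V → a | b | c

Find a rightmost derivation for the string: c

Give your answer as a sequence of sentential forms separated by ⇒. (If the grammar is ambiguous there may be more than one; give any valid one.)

T ⇒ R ⇒ V ⇒ c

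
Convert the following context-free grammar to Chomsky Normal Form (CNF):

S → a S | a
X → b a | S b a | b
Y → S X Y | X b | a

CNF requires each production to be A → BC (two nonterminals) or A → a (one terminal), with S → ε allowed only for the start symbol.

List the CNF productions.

TA → a; S → a; TB → b; X → b; Y → a; S → TA S; X → TB TA; X → S X0; X0 → TB TA; Y → S X1; X1 → X Y; Y → X TB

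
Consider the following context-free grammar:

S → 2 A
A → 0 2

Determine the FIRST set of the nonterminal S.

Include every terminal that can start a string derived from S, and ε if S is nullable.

We compute FIRST(S) using the standard algorithm.
FIRST(A) = {0}
FIRST(S) = {2}
Therefore, FIRST(S) = {2}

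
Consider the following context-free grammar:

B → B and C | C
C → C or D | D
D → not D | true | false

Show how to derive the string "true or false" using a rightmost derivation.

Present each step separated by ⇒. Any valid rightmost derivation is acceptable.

B ⇒ C ⇒ C or D ⇒ C or false ⇒ D or false ⇒ true or false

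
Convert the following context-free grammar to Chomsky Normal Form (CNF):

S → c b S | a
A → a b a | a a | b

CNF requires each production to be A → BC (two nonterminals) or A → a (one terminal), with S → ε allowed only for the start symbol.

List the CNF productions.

TC → c; TB → b; S → a; TA → a; A → b; S → TC X0; X0 → TB S; A → TA X1; X1 → TB TA; A → TA TA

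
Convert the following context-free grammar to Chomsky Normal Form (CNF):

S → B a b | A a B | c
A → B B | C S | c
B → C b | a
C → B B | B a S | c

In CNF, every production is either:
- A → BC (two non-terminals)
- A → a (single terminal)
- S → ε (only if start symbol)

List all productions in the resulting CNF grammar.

TA → a; TB → b; S → c; A → c; B → a; C → c; S → B X0; X0 → TA TB; S → A X1; X1 → TA B; A → B B; A → C S; B → C TB; C → B B; C → B X2; X2 → TA S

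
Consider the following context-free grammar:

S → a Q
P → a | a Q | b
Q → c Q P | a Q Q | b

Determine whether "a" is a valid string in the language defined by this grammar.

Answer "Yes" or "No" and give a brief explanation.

No - no valid derivation exists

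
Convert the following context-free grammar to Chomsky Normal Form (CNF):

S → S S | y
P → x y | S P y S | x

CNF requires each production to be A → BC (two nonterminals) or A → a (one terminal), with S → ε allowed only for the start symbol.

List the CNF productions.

S → y; TX → x; TY → y; P → x; S → S S; P → TX TY; P → S X0; X0 → P X1; X1 → TY S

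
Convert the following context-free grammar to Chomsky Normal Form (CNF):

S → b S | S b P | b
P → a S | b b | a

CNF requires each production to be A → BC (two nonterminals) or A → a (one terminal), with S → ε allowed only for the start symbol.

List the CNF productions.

TB → b; S → b; TA → a; P → a; S → TB S; S → S X0; X0 → TB P; P → TA S; P → TB TB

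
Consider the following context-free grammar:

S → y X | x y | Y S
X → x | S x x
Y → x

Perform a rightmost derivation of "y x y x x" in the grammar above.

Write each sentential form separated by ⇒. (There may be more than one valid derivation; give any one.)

S ⇒ y X ⇒ y S x x ⇒ y x y x x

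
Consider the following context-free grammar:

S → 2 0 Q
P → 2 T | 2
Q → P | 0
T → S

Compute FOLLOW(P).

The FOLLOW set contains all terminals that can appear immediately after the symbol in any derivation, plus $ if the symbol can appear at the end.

We compute FOLLOW(P) using the standard algorithm.
FOLLOW(S) starts with {$}.
FIRST(P) = {2}
FIRST(Q) = {0, 2}
FIRST(S) = {2}
FIRST(T) = {2}
FOLLOW(P) = {$}
FOLLOW(Q) = {$}
FOLLOW(S) = {$}
FOLLOW(T) = {$}
Therefore, FOLLOW(P) = {$}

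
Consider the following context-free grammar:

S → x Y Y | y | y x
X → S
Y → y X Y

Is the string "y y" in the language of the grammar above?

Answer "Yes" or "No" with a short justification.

No - no valid derivation exists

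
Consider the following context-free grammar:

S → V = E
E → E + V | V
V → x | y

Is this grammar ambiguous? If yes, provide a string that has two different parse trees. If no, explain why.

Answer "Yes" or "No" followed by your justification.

No - the grammar is unambiguous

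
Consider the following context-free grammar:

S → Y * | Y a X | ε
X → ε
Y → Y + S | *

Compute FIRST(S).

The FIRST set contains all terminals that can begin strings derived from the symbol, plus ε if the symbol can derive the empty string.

We compute FIRST(S) using the standard algorithm.
FIRST(S) = {*, ε}
FIRST(X) = {ε}
FIRST(Y) = {*}
Therefore, FIRST(S) = {*, ε}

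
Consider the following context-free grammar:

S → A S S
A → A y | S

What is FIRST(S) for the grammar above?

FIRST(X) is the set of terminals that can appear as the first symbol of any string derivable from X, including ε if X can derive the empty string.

We compute FIRST(S) using the standard algorithm.
FIRST(A) = {}
FIRST(S) = {}
Therefore, FIRST(S) = {}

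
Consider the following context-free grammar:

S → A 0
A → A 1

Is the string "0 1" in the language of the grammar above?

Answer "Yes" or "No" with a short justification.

No - no valid derivation exists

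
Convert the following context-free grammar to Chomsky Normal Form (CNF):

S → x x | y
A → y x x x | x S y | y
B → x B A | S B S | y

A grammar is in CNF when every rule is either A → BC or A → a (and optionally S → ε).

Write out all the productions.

TX → x; S → y; TY → y; A → y; B → y; S → TX TX; A → TY X0; X0 → TX X1; X1 → TX TX; A → TX X2; X2 → S TY; B → TX X3; X3 → B A; B → S X4; X4 → B S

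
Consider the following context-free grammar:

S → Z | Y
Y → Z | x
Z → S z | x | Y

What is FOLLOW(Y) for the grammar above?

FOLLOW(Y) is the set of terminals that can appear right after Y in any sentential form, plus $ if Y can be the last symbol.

We compute FOLLOW(Y) using the standard algorithm.
FOLLOW(S) starts with {$}.
FIRST(S) = {x}
FIRST(Y) = {x}
FIRST(Z) = {x}
FOLLOW(S) = {$, z}
FOLLOW(Y) = {$, z}
FOLLOW(Z) = {$, z}
Therefore, FOLLOW(Y) = {$, z}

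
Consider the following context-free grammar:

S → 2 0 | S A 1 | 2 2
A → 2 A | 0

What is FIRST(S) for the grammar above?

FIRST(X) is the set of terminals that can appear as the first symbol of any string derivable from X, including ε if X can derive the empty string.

We compute FIRST(S) using the standard algorithm.
FIRST(A) = {0, 2}
FIRST(S) = {2}
Therefore, FIRST(S) = {2}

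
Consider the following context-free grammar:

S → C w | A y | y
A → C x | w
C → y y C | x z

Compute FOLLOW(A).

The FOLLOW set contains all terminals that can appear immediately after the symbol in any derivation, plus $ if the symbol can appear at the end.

We compute FOLLOW(A) using the standard algorithm.
FOLLOW(S) starts with {$}.
FIRST(A) = {w, x, y}
FIRST(C) = {x, y}
FIRST(S) = {w, x, y}
FOLLOW(A) = {y}
FOLLOW(C) = {w, x}
FOLLOW(S) = {$}
Therefore, FOLLOW(A) = {y}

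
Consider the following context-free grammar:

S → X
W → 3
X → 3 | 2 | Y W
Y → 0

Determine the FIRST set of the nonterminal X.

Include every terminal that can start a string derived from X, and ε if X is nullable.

We compute FIRST(X) using the standard algorithm.
FIRST(S) = {0, 2, 3}
FIRST(W) = {3}
FIRST(X) = {0, 2, 3}
FIRST(Y) = {0}
Therefore, FIRST(X) = {0, 2, 3}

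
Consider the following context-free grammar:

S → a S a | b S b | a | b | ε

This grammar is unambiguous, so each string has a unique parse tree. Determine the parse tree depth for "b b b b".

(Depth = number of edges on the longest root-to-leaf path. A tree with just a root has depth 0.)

3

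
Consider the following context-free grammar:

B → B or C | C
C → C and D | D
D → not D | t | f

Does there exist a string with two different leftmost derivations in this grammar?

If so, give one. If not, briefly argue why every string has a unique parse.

No - every string in the language has a unique leftmost derivation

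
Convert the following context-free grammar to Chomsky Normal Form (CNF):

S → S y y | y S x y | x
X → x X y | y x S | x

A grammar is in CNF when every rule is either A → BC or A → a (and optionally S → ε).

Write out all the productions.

TY → y; TX → x; S → x; X → x; S → S X0; X0 → TY TY; S → TY X1; X1 → S X2; X2 → TX TY; X → TX X3; X3 → X TY; X → TY X4; X4 → TX S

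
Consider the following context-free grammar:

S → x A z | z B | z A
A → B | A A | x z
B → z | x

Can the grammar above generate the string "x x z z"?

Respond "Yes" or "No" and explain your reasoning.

Yes - a valid derivation exists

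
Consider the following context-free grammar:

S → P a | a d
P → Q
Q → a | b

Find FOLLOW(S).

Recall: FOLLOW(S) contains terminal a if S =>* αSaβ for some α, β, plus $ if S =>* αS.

We compute FOLLOW(S) using the standard algorithm.
FOLLOW(S) starts with {$}.
FIRST(P) = {a, b}
FIRST(Q) = {a, b}
FIRST(S) = {a, b}
FOLLOW(P) = {a}
FOLLOW(Q) = {a}
FOLLOW(S) = {$}
Therefore, FOLLOW(S) = {$}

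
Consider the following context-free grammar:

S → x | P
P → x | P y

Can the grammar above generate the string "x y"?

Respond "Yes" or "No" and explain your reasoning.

Yes - a valid derivation exists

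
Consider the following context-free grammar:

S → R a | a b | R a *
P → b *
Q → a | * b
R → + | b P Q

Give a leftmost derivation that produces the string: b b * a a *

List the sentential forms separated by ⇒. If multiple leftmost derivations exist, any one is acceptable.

S ⇒ R a * ⇒ b P Q a * ⇒ b b * Q a * ⇒ b b * a a *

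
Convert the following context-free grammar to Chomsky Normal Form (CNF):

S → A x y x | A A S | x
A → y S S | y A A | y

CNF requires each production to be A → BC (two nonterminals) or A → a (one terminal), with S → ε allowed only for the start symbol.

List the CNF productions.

TX → x; TY → y; S → x; A → y; S → A X0; X0 → TX X1; X1 → TY TX; S → A X2; X2 → A S; A → TY X3; X3 → S S; A → TY X4; X4 → A A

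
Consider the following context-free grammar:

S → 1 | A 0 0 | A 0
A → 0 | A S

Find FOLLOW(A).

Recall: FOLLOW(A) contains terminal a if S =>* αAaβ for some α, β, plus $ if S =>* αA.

We compute FOLLOW(A) using the standard algorithm.
FOLLOW(S) starts with {$}.
FIRST(A) = {0}
FIRST(S) = {0, 1}
FOLLOW(A) = {0, 1}
FOLLOW(S) = {$, 0, 1}
Therefore, FOLLOW(A) = {0, 1}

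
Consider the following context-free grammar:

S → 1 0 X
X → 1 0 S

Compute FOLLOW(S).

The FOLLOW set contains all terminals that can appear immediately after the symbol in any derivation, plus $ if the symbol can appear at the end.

We compute FOLLOW(S) using the standard algorithm.
FOLLOW(S) starts with {$}.
FIRST(S) = {1}
FIRST(X) = {1}
FOLLOW(S) = {$}
FOLLOW(X) = {$}
Therefore, FOLLOW(S) = {$}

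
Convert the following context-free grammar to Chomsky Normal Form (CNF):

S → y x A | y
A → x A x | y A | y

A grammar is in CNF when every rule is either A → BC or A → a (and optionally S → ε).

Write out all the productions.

TY → y; TX → x; S → y; A → y; S → TY X0; X0 → TX A; A → TX X1; X1 → A TX; A → TY A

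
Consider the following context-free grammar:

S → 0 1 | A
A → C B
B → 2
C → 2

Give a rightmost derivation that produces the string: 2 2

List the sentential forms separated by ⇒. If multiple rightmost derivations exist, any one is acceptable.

S ⇒ A ⇒ C B ⇒ C 2 ⇒ 2 2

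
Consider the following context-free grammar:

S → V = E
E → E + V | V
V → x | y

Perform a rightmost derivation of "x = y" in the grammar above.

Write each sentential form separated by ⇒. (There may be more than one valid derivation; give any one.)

S ⇒ V = E ⇒ V = V ⇒ V = y ⇒ x = y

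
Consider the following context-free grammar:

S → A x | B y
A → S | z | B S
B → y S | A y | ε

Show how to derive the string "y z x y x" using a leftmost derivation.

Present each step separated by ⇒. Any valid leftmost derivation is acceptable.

S ⇒ A x ⇒ S x ⇒ B y x ⇒ y S y x ⇒ y A x y x ⇒ y z x y x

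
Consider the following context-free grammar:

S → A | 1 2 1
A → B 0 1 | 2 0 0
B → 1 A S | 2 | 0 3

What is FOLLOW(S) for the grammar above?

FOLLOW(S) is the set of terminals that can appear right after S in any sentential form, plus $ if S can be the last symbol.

We compute FOLLOW(S) using the standard algorithm.
FOLLOW(S) starts with {$}.
FIRST(A) = {0, 1, 2}
FIRST(B) = {0, 1, 2}
FIRST(S) = {0, 1, 2}
FOLLOW(A) = {$, 0, 1, 2}
FOLLOW(B) = {0}
FOLLOW(S) = {$, 0}
Therefore, FOLLOW(S) = {$, 0}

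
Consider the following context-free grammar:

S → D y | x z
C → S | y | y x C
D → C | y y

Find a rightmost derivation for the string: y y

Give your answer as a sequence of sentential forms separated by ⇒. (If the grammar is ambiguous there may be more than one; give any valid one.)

S ⇒ D y ⇒ C y ⇒ y y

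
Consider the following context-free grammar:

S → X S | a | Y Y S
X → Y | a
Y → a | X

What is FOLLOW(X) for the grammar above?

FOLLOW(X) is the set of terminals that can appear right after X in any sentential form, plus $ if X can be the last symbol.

We compute FOLLOW(X) using the standard algorithm.
FOLLOW(S) starts with {$}.
FIRST(S) = {a}
FIRST(X) = {a}
FIRST(Y) = {a}
FOLLOW(S) = {$}
FOLLOW(X) = {a}
FOLLOW(Y) = {a}
Therefore, FOLLOW(X) = {a}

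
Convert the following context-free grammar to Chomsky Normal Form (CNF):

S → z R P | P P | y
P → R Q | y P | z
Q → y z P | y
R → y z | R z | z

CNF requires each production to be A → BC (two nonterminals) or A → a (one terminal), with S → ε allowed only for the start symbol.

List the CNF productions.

TZ → z; S → y; TY → y; P → z; Q → y; R → z; S → TZ X0; X0 → R P; S → P P; P → R Q; P → TY P; Q → TY X1; X1 → TZ P; R → TY TZ; R → R TZ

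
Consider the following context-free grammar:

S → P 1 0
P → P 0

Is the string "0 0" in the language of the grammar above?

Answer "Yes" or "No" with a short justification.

No - no valid derivation exists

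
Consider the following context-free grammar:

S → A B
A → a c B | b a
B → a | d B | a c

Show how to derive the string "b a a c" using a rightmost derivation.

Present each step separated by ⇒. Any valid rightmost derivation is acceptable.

S ⇒ A B ⇒ A a c ⇒ b a a c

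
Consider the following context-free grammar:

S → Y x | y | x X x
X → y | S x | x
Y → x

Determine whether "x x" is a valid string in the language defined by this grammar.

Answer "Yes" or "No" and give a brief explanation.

Yes - a valid derivation exists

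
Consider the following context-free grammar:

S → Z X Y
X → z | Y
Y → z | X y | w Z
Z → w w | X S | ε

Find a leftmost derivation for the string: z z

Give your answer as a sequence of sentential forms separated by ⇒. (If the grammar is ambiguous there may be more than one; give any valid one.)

S ⇒ Z X Y ⇒ X Y ⇒ z Y ⇒ z z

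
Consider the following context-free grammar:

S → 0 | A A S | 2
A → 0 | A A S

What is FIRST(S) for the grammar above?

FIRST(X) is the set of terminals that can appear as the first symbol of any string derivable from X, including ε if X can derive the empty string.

We compute FIRST(S) using the standard algorithm.
FIRST(A) = {0}
FIRST(S) = {0, 2}
Therefore, FIRST(S) = {0, 2}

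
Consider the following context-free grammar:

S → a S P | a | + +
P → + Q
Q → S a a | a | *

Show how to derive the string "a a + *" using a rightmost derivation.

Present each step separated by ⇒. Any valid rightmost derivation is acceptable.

S ⇒ a S P ⇒ a S + Q ⇒ a S + * ⇒ a a + *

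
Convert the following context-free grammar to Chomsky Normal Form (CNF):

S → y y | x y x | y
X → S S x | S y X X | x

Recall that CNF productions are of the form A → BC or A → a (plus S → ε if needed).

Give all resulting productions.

TY → y; TX → x; S → y; X → x; S → TY TY; S → TX X0; X0 → TY TX; X → S X1; X1 → S TX; X → S X2; X2 → TY X3; X3 → X X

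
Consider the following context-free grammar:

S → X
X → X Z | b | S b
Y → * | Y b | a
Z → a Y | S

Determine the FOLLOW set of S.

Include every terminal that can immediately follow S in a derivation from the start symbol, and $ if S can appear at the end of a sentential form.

We compute FOLLOW(S) using the standard algorithm.
FOLLOW(S) starts with {$}.
FIRST(S) = {b}
FIRST(X) = {b}
FIRST(Y) = {*, a}
FIRST(Z) = {a, b}
FOLLOW(S) = {$, a, b}
FOLLOW(X) = {$, a, b}
FOLLOW(Y) = {$, a, b}
FOLLOW(Z) = {$, a, b}
Therefore, FOLLOW(S) = {$, a, b}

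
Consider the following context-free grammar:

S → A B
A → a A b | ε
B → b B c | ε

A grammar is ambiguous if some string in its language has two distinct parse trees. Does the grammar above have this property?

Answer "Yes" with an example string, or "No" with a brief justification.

No - the grammar is unambiguous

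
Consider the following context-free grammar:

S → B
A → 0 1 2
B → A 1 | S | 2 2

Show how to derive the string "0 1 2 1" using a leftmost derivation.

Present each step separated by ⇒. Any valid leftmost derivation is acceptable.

S ⇒ B ⇒ S ⇒ B ⇒ A 1 ⇒ 0 1 2 1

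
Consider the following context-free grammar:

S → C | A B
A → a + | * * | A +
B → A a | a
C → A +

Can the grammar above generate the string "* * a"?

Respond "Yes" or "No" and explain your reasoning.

Yes - a valid derivation exists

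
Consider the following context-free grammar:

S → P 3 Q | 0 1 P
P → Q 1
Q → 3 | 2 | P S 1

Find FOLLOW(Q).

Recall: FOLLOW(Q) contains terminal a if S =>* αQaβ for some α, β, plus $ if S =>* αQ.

We compute FOLLOW(Q) using the standard algorithm.
FOLLOW(S) starts with {$}.
FIRST(P) = {2, 3}
FIRST(Q) = {2, 3}
FIRST(S) = {0, 2, 3}
FOLLOW(P) = {$, 0, 1, 2, 3}
FOLLOW(Q) = {$, 1}
FOLLOW(S) = {$, 1}
Therefore, FOLLOW(Q) = {$, 1}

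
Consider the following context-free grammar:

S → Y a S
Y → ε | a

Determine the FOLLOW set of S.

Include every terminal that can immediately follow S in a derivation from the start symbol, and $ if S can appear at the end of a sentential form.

We compute FOLLOW(S) using the standard algorithm.
FOLLOW(S) starts with {$}.
FIRST(S) = {a}
FIRST(Y) = {a, ε}
FOLLOW(S) = {$}
FOLLOW(Y) = {a}
Therefore, FOLLOW(S) = {$}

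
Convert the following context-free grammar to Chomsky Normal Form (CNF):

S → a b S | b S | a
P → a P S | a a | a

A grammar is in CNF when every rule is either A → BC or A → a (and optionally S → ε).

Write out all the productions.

TA → a; TB → b; S → a; P → a; S → TA X0; X0 → TB S; S → TB S; P → TA X1; X1 → P S; P → TA TA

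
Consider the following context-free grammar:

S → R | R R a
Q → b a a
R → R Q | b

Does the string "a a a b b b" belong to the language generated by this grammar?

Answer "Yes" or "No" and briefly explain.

No - no valid derivation exists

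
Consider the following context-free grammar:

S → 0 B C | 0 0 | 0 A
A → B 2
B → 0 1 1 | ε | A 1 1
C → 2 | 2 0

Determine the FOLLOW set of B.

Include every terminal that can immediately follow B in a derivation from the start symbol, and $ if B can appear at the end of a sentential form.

We compute FOLLOW(B) using the standard algorithm.
FOLLOW(S) starts with {$}.
FIRST(A) = {0, 2}
FIRST(B) = {0, 2, ε}
FIRST(C) = {2}
FIRST(S) = {0}
FOLLOW(A) = {$, 1}
FOLLOW(B) = {2}
FOLLOW(C) = {$}
FOLLOW(S) = {$}
Therefore, FOLLOW(B) = {2}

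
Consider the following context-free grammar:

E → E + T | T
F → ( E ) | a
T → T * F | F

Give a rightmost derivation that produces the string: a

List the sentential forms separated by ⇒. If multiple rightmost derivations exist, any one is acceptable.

E ⇒ T ⇒ F ⇒ a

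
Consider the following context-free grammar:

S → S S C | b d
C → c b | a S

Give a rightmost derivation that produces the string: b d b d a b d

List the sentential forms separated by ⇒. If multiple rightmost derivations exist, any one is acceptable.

S ⇒ S S C ⇒ S S a S ⇒ S S a b d ⇒ S b d a b d ⇒ b d b d a b d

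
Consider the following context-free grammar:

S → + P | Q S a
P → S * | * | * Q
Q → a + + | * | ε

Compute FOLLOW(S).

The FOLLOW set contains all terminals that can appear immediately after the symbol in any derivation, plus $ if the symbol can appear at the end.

We compute FOLLOW(S) using the standard algorithm.
FOLLOW(S) starts with {$}.
FIRST(P) = {*, +, a}
FIRST(Q) = {*, a, ε}
FIRST(S) = {*, +, a}
FOLLOW(P) = {$, *, a}
FOLLOW(Q) = {$, *, +, a}
FOLLOW(S) = {$, *, a}
Therefore, FOLLOW(S) = {$, *, a}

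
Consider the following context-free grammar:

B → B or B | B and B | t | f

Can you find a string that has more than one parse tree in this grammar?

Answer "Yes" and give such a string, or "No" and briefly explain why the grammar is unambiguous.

Yes - the string 'f or f and t and t and t' has two distinct parse trees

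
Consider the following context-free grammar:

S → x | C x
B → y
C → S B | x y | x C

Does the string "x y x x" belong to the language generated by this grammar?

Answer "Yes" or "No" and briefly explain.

No - no valid derivation exists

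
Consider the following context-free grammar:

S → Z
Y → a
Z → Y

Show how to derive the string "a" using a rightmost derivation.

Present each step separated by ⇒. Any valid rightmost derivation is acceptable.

S ⇒ Z ⇒ Y ⇒ a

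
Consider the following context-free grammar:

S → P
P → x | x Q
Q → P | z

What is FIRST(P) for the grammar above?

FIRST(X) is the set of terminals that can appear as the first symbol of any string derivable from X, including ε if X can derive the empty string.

We compute FIRST(P) using the standard algorithm.
FIRST(P) = {x}
FIRST(Q) = {x, z}
FIRST(S) = {x}
Therefore, FIRST(P) = {x}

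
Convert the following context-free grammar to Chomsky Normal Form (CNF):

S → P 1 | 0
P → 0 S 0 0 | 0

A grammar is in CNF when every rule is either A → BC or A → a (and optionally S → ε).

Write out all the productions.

T1 → 1; S → 0; T0 → 0; P → 0; S → P T1; P → T0 X0; X0 → S X1; X1 → T0 T0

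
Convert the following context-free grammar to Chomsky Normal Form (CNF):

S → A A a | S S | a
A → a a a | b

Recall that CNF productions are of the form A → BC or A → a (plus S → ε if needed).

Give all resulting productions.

TA → a; S → a; A → b; S → A X0; X0 → A TA; S → S S; A → TA X1; X1 → TA TA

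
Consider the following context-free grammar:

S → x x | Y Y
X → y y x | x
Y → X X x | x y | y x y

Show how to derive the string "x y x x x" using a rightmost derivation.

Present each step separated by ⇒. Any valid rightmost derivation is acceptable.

S ⇒ Y Y ⇒ Y X X x ⇒ Y X x x ⇒ Y x x x ⇒ x y x x x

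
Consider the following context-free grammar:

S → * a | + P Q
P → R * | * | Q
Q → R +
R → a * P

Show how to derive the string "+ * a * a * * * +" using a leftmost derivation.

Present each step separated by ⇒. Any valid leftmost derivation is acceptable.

S ⇒ + P Q ⇒ + * Q ⇒ + * R + ⇒ + * a * P + ⇒ + * a * R * + ⇒ + * a * a * P * + ⇒ + * a * a * * * +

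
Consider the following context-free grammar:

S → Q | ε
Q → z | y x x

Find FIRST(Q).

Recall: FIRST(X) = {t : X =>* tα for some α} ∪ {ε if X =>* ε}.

We compute FIRST(Q) using the standard algorithm.
FIRST(Q) = {y, z}
FIRST(S) = {y, z, ε}
Therefore, FIRST(Q) = {y, z}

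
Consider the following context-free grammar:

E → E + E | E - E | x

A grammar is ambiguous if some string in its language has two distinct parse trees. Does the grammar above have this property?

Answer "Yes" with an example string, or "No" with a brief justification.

Yes - the string 'x - x + x + x - x + x' has two distinct parse trees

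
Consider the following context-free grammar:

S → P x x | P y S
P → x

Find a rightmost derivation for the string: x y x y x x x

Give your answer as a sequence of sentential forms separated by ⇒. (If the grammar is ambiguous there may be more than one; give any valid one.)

S ⇒ P y S ⇒ P y P y S ⇒ P y P y P x x ⇒ P y P y x x x ⇒ P y x y x x x ⇒ x y x y x x x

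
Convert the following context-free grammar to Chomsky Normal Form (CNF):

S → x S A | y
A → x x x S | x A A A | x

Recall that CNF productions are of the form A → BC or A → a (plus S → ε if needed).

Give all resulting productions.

TX → x; S → y; A → x; S → TX X0; X0 → S A; A → TX X1; X1 → TX X2; X2 → TX S; A → TX X3; X3 → A X4; X4 → A A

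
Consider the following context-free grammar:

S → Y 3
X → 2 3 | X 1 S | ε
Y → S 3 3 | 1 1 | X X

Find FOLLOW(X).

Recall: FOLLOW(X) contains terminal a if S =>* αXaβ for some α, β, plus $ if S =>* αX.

We compute FOLLOW(X) using the standard algorithm.
FOLLOW(S) starts with {$}.
FIRST(S) = {1, 2, 3}
FIRST(X) = {1, 2, ε}
FIRST(Y) = {1, 2, 3, ε}
FOLLOW(S) = {$, 1, 2, 3}
FOLLOW(X) = {1, 2, 3}
FOLLOW(Y) = {3}
Therefore, FOLLOW(X) = {1, 2, 3}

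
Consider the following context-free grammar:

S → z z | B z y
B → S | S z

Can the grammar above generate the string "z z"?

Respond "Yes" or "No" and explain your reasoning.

Yes - a valid derivation exists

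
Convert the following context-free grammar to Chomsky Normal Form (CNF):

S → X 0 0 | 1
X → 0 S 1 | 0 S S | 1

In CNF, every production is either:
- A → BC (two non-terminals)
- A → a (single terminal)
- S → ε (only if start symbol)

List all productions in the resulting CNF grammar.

T0 → 0; S → 1; T1 → 1; X → 1; S → X X0; X0 → T0 T0; X → T0 X1; X1 → S T1; X → T0 X2; X2 → S S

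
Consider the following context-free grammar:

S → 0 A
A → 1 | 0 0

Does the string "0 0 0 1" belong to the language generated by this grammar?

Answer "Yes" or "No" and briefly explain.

No - no valid derivation exists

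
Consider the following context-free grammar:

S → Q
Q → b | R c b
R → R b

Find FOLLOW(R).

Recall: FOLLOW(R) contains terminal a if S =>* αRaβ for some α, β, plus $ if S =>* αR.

We compute FOLLOW(R) using the standard algorithm.
FOLLOW(S) starts with {$}.
FIRST(Q) = {b}
FIRST(R) = {}
FIRST(S) = {b}
FOLLOW(Q) = {$}
FOLLOW(R) = {b, c}
FOLLOW(S) = {$}
Therefore, FOLLOW(R) = {b, c}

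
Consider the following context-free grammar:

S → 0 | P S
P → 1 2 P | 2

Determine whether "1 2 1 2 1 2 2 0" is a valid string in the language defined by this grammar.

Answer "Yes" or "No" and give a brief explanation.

Yes - a valid derivation exists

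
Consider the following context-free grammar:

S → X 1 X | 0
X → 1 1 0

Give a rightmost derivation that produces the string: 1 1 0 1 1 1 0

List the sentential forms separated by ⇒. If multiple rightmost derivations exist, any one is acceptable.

S ⇒ X 1 X ⇒ X 1 1 1 0 ⇒ 1 1 0 1 1 1 0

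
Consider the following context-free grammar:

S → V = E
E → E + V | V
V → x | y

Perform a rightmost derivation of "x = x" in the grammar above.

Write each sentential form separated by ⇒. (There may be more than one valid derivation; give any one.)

S ⇒ V = E ⇒ V = V ⇒ V = x ⇒ x = x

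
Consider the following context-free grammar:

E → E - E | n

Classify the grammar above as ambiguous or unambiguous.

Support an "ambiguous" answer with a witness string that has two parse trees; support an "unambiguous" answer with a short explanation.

Ambiguous - the string 'n - n - n - n' has two distinct parse trees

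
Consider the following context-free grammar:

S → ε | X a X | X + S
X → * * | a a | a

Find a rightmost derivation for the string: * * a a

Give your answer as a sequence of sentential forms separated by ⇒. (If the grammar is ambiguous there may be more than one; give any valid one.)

S ⇒ X a X ⇒ X a a ⇒ * * a a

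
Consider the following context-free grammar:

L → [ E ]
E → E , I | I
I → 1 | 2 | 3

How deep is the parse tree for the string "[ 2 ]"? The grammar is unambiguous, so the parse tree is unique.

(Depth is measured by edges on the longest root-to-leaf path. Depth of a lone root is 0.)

3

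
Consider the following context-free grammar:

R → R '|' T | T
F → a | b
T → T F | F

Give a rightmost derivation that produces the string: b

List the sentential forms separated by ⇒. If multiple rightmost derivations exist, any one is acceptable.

R ⇒ T ⇒ F ⇒ b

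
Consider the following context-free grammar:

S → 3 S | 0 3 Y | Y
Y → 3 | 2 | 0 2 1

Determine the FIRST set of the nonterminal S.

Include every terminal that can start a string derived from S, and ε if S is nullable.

We compute FIRST(S) using the standard algorithm.
FIRST(S) = {0, 2, 3}
FIRST(Y) = {0, 2, 3}
Therefore, FIRST(S) = {0, 2, 3}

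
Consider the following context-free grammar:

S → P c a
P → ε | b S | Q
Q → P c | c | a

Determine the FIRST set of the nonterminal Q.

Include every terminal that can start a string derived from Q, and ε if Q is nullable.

We compute FIRST(Q) using the standard algorithm.
FIRST(P) = {a, b, c, ε}
FIRST(Q) = {a, b, c}
FIRST(S) = {a, b, c}
Therefore, FIRST(Q) = {a, b, c}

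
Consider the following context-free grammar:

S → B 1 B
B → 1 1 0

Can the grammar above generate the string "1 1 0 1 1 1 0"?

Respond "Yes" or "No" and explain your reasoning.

Yes - a valid derivation exists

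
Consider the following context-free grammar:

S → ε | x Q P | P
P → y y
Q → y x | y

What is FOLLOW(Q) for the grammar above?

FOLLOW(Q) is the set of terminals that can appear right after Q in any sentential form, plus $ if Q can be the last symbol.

We compute FOLLOW(Q) using the standard algorithm.
FOLLOW(S) starts with {$}.
FIRST(P) = {y}
FIRST(Q) = {y}
FIRST(S) = {x, y, ε}
FOLLOW(P) = {$}
FOLLOW(Q) = {y}
FOLLOW(S) = {$}
Therefore, FOLLOW(Q) = {y}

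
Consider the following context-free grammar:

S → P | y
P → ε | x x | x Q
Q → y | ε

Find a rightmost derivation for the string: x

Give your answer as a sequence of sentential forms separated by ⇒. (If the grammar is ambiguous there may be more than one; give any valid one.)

S ⇒ P ⇒ x Q ⇒ x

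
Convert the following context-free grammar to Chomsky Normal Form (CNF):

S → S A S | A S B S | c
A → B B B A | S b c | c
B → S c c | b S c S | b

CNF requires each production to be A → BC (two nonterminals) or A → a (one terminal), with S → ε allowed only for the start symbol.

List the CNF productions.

S → c; TB → b; TC → c; A → c; B → b; S → S X0; X0 → A S; S → A X1; X1 → S X2; X2 → B S; A → B X3; X3 → B X4; X4 → B A; A → S X5; X5 → TB TC; B → S X6; X6 → TC TC; B → TB X7; X7 → S X8; X8 → TC S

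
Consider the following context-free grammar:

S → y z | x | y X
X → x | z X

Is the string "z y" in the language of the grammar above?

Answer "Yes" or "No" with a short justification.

No - no valid derivation exists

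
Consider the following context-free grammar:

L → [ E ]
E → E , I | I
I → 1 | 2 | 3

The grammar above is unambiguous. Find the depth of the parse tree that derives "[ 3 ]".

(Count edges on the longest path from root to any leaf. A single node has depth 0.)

3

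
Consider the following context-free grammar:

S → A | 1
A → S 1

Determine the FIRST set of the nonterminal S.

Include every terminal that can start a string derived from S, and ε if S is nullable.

We compute FIRST(S) using the standard algorithm.
FIRST(A) = {1}
FIRST(S) = {1}
Therefore, FIRST(S) = {1}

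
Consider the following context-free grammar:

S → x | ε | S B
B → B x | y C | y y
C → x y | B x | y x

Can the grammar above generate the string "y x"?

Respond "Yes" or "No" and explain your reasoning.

No - no valid derivation exists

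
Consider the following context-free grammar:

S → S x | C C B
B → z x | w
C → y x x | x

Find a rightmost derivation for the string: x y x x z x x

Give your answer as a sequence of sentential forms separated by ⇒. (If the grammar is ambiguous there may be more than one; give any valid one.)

S ⇒ S x ⇒ C C B x ⇒ C C z x x ⇒ C y x x z x x ⇒ x y x x z x x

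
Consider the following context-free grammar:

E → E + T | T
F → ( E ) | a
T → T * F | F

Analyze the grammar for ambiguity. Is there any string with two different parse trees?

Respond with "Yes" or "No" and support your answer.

No - the grammar is unambiguous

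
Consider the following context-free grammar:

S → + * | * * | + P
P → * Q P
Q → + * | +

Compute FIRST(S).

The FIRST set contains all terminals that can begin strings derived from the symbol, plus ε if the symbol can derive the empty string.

We compute FIRST(S) using the standard algorithm.
FIRST(P) = {*}
FIRST(Q) = {+}
FIRST(S) = {*, +}
Therefore, FIRST(S) = {*, +}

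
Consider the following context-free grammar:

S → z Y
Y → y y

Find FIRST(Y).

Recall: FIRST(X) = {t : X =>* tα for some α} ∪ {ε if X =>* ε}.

We compute FIRST(Y) using the standard algorithm.
FIRST(S) = {z}
FIRST(Y) = {y}
Therefore, FIRST(Y) = {y}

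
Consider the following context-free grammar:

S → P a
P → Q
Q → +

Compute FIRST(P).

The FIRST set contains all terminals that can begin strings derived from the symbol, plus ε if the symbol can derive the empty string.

We compute FIRST(P) using the standard algorithm.
FIRST(P) = {+}
FIRST(Q) = {+}
FIRST(S) = {+}
Therefore, FIRST(P) = {+}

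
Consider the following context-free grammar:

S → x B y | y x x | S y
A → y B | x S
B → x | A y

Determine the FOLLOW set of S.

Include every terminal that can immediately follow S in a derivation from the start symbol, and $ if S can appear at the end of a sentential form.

We compute FOLLOW(S) using the standard algorithm.
FOLLOW(S) starts with {$}.
FIRST(A) = {x, y}
FIRST(B) = {x, y}
FIRST(S) = {x, y}
FOLLOW(A) = {y}
FOLLOW(B) = {y}
FOLLOW(S) = {$, y}
Therefore, FOLLOW(S) = {$, y}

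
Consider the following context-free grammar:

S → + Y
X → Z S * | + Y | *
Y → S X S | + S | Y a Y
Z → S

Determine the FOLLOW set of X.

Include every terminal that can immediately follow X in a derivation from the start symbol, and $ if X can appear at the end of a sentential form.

We compute FOLLOW(X) using the standard algorithm.
FOLLOW(S) starts with {$}.
FIRST(S) = {+}
FIRST(X) = {*, +}
FIRST(Y) = {+}
FIRST(Z) = {+}
FOLLOW(S) = {$, *, +, a}
FOLLOW(X) = {+}
FOLLOW(Y) = {$, *, +, a}
FOLLOW(Z) = {+}
Therefore, FOLLOW(X) = {+}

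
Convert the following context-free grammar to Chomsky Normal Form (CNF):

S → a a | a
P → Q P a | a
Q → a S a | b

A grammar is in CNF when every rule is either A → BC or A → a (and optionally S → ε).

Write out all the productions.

TA → a; S → a; P → a; Q → b; S → TA TA; P → Q X0; X0 → P TA; Q → TA X1; X1 → S TA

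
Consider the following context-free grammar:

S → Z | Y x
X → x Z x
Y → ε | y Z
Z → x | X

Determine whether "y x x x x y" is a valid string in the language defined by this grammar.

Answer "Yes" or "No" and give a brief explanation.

No - no valid derivation exists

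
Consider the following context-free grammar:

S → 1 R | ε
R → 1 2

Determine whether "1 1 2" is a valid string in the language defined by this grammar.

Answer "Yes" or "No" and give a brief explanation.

Yes - a valid derivation exists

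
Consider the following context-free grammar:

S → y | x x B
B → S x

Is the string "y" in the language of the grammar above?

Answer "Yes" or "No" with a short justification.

Yes - a valid derivation exists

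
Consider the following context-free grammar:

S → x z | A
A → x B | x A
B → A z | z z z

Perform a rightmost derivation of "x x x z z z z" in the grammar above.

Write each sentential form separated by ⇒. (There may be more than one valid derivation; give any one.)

S ⇒ A ⇒ x B ⇒ x A z ⇒ x x A z ⇒ x x x B z ⇒ x x x z z z z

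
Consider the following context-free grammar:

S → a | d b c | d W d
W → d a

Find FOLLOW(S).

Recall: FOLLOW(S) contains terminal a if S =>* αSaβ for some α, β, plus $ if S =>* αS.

We compute FOLLOW(S) using the standard algorithm.
FOLLOW(S) starts with {$}.
FIRST(S) = {a, d}
FIRST(W) = {d}
FOLLOW(S) = {$}
FOLLOW(W) = {d}
Therefore, FOLLOW(S) = {$}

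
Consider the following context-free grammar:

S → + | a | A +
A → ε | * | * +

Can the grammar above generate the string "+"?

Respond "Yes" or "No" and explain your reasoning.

Yes - a valid derivation exists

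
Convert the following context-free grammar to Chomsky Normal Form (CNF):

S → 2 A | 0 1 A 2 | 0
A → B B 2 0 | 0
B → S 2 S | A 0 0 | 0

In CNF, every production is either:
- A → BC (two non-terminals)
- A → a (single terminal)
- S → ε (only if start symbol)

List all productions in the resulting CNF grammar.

T2 → 2; T0 → 0; T1 → 1; S → 0; A → 0; B → 0; S → T2 A; S → T0 X0; X0 → T1 X1; X1 → A T2; A → B X2; X2 → B X3; X3 → T2 T0; B → S X4; X4 → T2 S; B → A X5; X5 → T0 T0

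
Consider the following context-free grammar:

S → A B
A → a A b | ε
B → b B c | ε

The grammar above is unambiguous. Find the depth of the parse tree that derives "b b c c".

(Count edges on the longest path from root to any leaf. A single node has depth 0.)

4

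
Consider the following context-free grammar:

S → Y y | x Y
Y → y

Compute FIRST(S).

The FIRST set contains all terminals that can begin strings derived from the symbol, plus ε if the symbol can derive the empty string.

We compute FIRST(S) using the standard algorithm.
FIRST(S) = {x, y}
FIRST(Y) = {y}
Therefore, FIRST(S) = {x, y}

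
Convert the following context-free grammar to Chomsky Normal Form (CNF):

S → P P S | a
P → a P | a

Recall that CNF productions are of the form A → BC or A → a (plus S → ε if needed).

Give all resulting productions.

S → a; TA → a; P → a; S → P X0; X0 → P S; P → TA P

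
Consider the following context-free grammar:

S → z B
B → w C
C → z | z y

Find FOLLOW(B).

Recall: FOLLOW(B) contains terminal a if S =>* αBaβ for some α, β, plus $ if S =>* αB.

We compute FOLLOW(B) using the standard algorithm.
FOLLOW(S) starts with {$}.
FIRST(B) = {w}
FIRST(C) = {z}
FIRST(S) = {z}
FOLLOW(B) = {$}
FOLLOW(C) = {$}
FOLLOW(S) = {$}
Therefore, FOLLOW(B) = {$}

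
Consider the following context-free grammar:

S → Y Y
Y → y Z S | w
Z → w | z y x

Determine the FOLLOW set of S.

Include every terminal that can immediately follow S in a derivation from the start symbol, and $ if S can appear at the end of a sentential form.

We compute FOLLOW(S) using the standard algorithm.
FOLLOW(S) starts with {$}.
FIRST(S) = {w, y}
FIRST(Y) = {w, y}
FIRST(Z) = {w, z}
FOLLOW(S) = {$, w, y}
FOLLOW(Y) = {$, w, y}
FOLLOW(Z) = {w, y}
Therefore, FOLLOW(S) = {$, w, y}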